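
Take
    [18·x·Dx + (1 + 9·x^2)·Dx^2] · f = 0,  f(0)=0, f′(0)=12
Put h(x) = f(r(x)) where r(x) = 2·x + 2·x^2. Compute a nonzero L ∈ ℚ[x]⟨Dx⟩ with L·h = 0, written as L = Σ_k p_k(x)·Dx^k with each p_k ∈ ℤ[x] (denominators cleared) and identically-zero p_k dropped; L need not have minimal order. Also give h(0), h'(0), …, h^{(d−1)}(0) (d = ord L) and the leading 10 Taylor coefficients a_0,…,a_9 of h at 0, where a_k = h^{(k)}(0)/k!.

f: a_k = 0, 12, 0, -36, 0, 972/5, 0, -8748/7, 0, 8748, …
Substitute x→r, Dx→(1/r')Dx; clear ⇒ L₀.
L = (-2 + 72·x + 288·x^2 + 432·x^3 + 216·x^4)·Dx + (1 + 2·x + 36·x^2 + 144·x^3 + 180·x^4 + 72·x^5)·Dx^2  (order 2).
h: a_k = 0, 24, 24, -288, -864, 26784/5, 30816, -684288/7, -1057536, 1150848, …
ICs: h(0) = 0, h′(0) = 24.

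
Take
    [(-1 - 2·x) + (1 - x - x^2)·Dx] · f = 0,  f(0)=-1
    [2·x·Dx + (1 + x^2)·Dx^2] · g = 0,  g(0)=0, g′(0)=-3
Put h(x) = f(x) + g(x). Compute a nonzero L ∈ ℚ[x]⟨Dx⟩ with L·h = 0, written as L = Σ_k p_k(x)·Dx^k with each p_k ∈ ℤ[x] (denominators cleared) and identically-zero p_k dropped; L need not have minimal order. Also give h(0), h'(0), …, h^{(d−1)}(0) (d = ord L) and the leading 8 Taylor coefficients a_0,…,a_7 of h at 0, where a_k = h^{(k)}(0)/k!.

L = (-4 + 16·x + 64·x^2 + 72·x^3 + 66·x^4 + 6·x^6)·Dx + (10 + 24·x + 28·x^2 + 60·x^3 + 65·x^4 + 50·x^5 + 3·x^6 + 6·x^7)·Dx^2 + (-2 - 2·x - 2·x^2 + 8·x^3 + 5·x^4 + 11·x^5 + 6·x^6 + x^7 + x^8)·Dx^3  (order 3).
h: a_k = -1, -4, -2, -2, -5, -43/5, -13, -144/7, …
ICs: h(0) = -1, h′(0) = -4, h′′(0) = -4.

f: a_k = -1, -1, -2, -3, -5, -8, -13, -21, …
g: a_k = 0, -3, 0, 1, 0, -3/5, 0, 3/7, …
Weyl lclm of L_f,L_g ⇒ L₀ (ord ≤ 3).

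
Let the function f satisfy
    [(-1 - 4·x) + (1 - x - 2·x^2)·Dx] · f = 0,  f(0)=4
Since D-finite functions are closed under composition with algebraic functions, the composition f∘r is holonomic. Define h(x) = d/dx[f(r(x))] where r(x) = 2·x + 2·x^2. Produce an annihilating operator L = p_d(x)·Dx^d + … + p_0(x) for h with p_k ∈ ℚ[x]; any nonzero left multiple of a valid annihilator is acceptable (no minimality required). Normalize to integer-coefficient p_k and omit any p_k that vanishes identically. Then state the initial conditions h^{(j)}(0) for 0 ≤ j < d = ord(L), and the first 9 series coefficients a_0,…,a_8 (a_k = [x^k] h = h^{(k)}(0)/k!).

f: a_k = 4, 4, 12, 20, 44, 84, 172, 340, 684, …
Change of var in L_f (x↦r) gives L₀.
Differentiate: ansatz ord ≤ ord L₀ ⇒ L.
L = (14 + 108·x + 444·x^2 + 1312·x^3 + 2256·x^4 + 1920·x^5 + 640·x^6) + (-1 - 8·x + 6·x^2 + 148·x^3 + 440·x^4 + 624·x^5 + 448·x^6 + 128·x^7)·Dx  (order 1).
h: a_k = 8, 112, 768, 4928, 29920, 172992, 974848, 5379584, 29220480, …
ICs: h(0) = 8.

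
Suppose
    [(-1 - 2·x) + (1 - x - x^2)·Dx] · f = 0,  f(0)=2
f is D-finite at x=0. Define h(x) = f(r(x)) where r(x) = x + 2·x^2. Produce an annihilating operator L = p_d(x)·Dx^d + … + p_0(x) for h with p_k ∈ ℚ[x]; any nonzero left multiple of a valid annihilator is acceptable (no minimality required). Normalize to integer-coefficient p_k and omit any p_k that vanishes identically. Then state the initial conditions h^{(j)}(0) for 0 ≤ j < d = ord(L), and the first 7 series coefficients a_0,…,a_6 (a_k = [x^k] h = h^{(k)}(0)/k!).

L = (1 + 6·x + 12·x^2 + 16·x^3) + (-1 + x + 3·x^2 + 4·x^3 + 4·x^4)·Dx  (order 1).
h: a_k = 2, 2, 8, 22, 62, 168, 474, …
ICs: h(0) = 2.

f: a_k = 2, 2, 4, 6, 10, 16, 26, …
Substitute x→r, Dx→(1/r')Dx; clear ⇒ L₀.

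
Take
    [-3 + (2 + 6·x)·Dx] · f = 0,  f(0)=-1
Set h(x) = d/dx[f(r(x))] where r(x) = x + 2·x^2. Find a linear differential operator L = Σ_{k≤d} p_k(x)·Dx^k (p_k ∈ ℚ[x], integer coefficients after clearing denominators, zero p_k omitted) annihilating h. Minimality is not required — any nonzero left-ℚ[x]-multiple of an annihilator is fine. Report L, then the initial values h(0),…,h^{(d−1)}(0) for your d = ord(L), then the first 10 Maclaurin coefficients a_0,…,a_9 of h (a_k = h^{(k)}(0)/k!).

L = 5 + (-2 - 14·x - 36·x^2 - 48·x^3)·Dx  (order 1).
h: a_k = -3/2, -15/4, 135/16, -315/32, -2025/256, 33615/512, -292005/2048, 282285/4096, 35352855/65536, -247756725/131072, …
ICs: h(0) = -3/2.

f: a_k = -1, -3/2, 9/8, -27/16, 405/128, -1701/256, 15309/1024, -72171/2048, 2814669/32768, -14073345/65536, …
L₀ from L_f via x↦r, Dx↦r'^{-1}Dx.
h=h₀': d/dx-closure on L₀ ⇒ L.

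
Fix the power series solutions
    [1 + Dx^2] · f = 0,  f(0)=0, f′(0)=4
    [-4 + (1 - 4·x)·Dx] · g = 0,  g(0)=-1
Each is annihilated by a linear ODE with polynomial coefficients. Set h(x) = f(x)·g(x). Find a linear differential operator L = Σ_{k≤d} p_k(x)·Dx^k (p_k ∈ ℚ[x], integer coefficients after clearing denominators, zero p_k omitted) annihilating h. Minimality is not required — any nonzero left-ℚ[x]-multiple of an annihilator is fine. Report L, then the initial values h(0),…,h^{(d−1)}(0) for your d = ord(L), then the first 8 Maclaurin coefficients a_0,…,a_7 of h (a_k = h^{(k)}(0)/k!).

L = (-1 + 4·x) + 8·Dx + (-1 + 4·x)·Dx^2  (order 2).
h: a_k = 0, -4, -16, -190/3, -760/3, -30401/30, -60802/15, -20429471/1260, …
ICs: h(0) = 0, h′(0) = -4.

f: a_k = 0, 4, 0, -2/3, 0, 1/30, 0, -1/1260, …
g: a_k = -1, -4, -16, -64, -256, -1024, -4096, -16384, …
Product ⇒ symmetric product L₀, ord ≤ 2.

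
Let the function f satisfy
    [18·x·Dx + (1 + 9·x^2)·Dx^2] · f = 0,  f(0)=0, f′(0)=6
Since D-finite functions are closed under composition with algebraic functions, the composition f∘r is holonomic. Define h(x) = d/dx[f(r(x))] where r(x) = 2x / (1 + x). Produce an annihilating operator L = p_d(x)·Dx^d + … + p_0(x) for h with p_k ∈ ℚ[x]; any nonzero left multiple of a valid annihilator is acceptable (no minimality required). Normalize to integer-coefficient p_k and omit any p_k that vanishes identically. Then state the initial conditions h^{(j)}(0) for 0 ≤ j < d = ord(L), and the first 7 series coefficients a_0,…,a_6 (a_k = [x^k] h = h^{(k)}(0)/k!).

f: a_k = 0, 6, 0, -18, 0, 486/5, 0, …
Substitute x→r, Dx→(1/r')Dx; clear ⇒ L₀.
h=h₀': d/dx-closure on L₀ ⇒ L.
L = (2 + 74·x) + (1 + 2·x + 37·x^2)·Dx  (order 1).
h: a_k = 12, -24, -396, 1680, 11292, -84744, -248316, …
ICs: h(0) = 12.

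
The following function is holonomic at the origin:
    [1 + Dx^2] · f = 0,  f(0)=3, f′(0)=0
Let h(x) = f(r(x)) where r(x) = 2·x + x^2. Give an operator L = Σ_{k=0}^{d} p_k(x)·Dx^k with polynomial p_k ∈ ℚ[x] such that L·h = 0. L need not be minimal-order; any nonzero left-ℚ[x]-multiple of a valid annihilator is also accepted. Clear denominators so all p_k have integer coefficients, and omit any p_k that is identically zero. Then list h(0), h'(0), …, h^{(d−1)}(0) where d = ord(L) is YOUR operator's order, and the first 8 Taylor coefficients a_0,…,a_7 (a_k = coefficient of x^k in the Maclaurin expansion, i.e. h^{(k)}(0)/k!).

f: a_k = 3, 0, -3/2, 0, 1/8, 0, -1/240, 0, …
h₀=f(r): pull back L_f along r ⇒ L₀.
L = (4 + 12·x + 12·x^2 + 4·x^3) - Dx + (1 + x)·Dx^2  (order 2).
h: a_k = 3, 0, -6, -6, 1/2, 4, 41/15, 1/5, …
ICs: h(0) = 3, h′(0) = 0.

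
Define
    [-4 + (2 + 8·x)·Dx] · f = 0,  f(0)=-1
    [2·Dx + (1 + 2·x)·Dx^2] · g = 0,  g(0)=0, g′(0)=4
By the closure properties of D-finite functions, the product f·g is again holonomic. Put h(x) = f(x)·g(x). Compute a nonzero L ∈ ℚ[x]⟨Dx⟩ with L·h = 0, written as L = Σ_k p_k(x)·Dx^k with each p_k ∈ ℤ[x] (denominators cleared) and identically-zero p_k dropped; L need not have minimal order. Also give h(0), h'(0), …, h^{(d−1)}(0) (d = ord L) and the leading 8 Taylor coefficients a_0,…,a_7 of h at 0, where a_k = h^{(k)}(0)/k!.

f: a_k = -1, -2, 2, -4, 10, -28, 84, -264, …
g: a_k = 0, 4, -4, 16/3, -8, 64/5, -64/3, 256/7, …
Product ⇒ symmetric product L₀, ord ≤ 2.
L = (8 + 8·x) + (-2 - 8·x)·Dx + (1 + 10·x + 32·x^2 + 32·x^3)·Dx^2  (order 2).
h: a_k = 0, -4, -4, 32/3, -80/3, 1048/15, -968/5, 19776/35, …
ICs: h(0) = 0, h′(0) = -4.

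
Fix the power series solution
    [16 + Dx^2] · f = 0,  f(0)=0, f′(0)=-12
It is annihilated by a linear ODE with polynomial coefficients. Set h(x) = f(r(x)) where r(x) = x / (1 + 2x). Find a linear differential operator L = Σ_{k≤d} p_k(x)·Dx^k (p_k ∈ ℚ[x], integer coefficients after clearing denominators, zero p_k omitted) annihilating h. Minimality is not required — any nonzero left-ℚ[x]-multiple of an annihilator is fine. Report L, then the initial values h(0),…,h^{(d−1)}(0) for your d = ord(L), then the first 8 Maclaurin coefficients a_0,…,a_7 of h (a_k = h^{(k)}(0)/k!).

f: a_k = 0, -12, 0, 32, 0, -128/5, 0, 1024/105, …
Change of var in L_f (x↦r) gives L₀.
L = 16 + (4 + 24·x + 48·x^2 + 32·x^3)·Dx + (1 + 8·x + 24·x^2 + 32·x^3 + 16·x^4)·Dx^2  (order 2).
h: a_k = 0, -12, 24, -16, -96, 2752/5, -1920, 565504/105, …
ICs: h(0) = 0, h′(0) = -12.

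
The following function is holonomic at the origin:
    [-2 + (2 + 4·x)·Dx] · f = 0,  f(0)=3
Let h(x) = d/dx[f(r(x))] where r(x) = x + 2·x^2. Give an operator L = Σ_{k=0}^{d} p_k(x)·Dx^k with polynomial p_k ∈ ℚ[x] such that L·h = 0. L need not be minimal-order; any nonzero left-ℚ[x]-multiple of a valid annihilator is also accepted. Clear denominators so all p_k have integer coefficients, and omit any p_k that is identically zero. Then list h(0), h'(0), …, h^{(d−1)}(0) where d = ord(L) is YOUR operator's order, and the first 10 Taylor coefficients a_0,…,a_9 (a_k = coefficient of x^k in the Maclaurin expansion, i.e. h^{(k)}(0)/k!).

L = 3 + (-1 - 6·x - 12·x^2 - 16·x^3)·Dx  (order 1).
h: a_k = 3, 9, -27/2, 9/2, 225/8, -513/8, 441/16, 2601/16, -51111/128, 23715/128, …
ICs: h(0) = 3.

f: a_k = 3, 3, -3/2, 3/2, -15/8, 21/8, -63/16, 99/16, -1287/128, 2145/128, …
h₀=f(r): pull back L_f along r ⇒ L₀.
h=h₀': d/dx-closure on L₀ ⇒ L.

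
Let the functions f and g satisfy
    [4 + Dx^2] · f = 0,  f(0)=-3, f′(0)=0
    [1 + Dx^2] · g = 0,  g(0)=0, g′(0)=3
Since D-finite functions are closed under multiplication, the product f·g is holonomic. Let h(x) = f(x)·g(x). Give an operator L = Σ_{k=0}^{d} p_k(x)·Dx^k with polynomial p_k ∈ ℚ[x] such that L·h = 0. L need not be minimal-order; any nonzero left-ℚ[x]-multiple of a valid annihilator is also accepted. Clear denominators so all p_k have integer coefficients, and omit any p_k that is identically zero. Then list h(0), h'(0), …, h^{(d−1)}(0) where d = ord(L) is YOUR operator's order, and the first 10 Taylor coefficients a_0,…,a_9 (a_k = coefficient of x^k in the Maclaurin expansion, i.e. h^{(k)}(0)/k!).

L = 9 + 10·Dx^2 + Dx^4  (order 4).
h: a_k = 0, -9, 0, 39/2, 0, -363/40, 0, 1093/560, 0, -9841/40320, …
ICs: h(0) = 0, h′(0) = -9, h′′(0) = 0, h′′′(0) = 117.

f: a_k = -3, 0, 6, 0, -2, 0, 4/15, 0, -2/105, 0, …
g: a_k = 0, 3, 0, -1/2, 0, 1/40, 0, -1/1680, 0, 1/120960, …
Sym-product of L_f,L_g gives L₀ (≤ ord 4).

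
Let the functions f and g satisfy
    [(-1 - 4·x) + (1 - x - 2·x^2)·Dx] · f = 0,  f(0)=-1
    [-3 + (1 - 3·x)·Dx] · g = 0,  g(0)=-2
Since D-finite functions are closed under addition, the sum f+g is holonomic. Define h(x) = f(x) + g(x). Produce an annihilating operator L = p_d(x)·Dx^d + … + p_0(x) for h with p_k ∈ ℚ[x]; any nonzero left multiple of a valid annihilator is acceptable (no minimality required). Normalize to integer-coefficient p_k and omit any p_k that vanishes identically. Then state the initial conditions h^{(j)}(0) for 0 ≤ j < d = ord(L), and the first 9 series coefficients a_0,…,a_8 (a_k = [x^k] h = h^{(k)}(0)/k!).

f: a_k = -1, -1, -3, -5, -11, -21, -43, -85, -171, …
g: a_k = -2, -6, -18, -54, -162, -486, -1458, -4374, -13122, …
h₀=f+g: left-lcm gives L₀, ord ≤ 2.
L = (-36·x + 36·x^2 - 36·x^3) + (6 - 6·x - 30·x^2 + 54·x^3 - 72·x^4)·Dx + (-1 + 6·x - 12·x^2 + 8·x^3 + 9·x^4 - 18·x^5)·Dx^2  (order 2).
h: a_k = -3, -7, -21, -59, -173, -507, -1501, -4459, -13293, …
ICs: h(0) = -3, h′(0) = -7.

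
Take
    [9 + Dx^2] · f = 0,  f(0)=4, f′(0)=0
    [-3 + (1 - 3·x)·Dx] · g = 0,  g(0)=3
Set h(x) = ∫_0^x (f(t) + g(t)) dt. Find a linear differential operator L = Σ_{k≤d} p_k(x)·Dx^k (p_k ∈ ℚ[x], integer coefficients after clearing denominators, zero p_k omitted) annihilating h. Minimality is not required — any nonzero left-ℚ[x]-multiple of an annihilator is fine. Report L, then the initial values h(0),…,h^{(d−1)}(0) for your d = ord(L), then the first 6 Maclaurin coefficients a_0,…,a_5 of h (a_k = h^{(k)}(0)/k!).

f: a_k = 4, 0, -18, 0, 27/2, 0, …
g: a_k = 3, 9, 27, 81, 243, 729, …
h₀=f+g: left-lcm gives L₀, ord ≤ 3.
h=∫₀ˣh₀: take L = L₀·Dx.
L = (-63 + 54·x - 81·x^2)·Dx + (9 - 45·x + 81·x^2 - 81·x^3)·Dx^2 + (-7 + 6·x - 9·x^2)·Dx^3 + (1 - 5·x + 9·x^2 - 9·x^3)·Dx^4  (order 4).
h: a_k = 0, 7, 9/2, 3, 81/4, 513/10, …
ICs: h(0) = 0, h′(0) = 7, h′′(0) = 9, h′′′(0) = 18.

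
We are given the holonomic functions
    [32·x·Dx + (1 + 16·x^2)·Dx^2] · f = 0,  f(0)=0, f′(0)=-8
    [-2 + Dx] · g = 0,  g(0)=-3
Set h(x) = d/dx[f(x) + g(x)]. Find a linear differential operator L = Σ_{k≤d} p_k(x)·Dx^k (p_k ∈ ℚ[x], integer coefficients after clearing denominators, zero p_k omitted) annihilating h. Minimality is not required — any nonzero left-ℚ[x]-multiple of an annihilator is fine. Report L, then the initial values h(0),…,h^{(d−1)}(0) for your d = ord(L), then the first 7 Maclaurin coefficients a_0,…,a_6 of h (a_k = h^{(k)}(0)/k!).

L = (32 - 64·x - 1536·x^2 - 1024·x^3) + (-18 + 704·x^2 - 512·x^4)·Dx + (1 + 16·x + 32·x^2 + 256·x^3 + 256·x^4)·Dx^2  (order 2).
h: a_k = -14, -12, 116, -8, -2052, -8/5, 491512/15, …
ICs: h(0) = -14, h′(0) = -12.

f: a_k = 0, -8, 0, 128/3, 0, -2048/5, 0, …
g: a_k = -3, -6, -6, -4, -2, -4/5, -4/15, …
Weyl lclm of L_f,L_g ⇒ L₀ (ord ≤ 3).
Derive L from L₀ (diff closure).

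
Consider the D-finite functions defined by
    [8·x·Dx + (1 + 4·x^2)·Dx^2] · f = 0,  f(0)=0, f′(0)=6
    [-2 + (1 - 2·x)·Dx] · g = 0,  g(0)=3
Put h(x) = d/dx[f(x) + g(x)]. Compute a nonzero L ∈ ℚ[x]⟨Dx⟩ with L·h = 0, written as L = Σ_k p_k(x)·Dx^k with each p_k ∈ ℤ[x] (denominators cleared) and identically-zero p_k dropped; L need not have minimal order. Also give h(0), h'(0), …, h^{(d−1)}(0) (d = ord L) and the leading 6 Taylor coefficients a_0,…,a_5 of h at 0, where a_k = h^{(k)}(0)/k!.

L = (8 - 64·x - 96·x^2) + (-8 + 8·x - 32·x^2 - 96·x^3)·Dx + (1 - 16·x^4)·Dx^2  (order 2).
h: a_k = 12, 24, 48, 192, 576, 1152, …
ICs: h(0) = 12, h′(0) = 24.

f: a_k = 0, 6, 0, -8, 0, 96/5, …
g: a_k = 3, 6, 12, 24, 48, 96, …
Weyl lclm of L_f,L_g ⇒ L₀ (ord ≤ 3).
Derive L from L₀ (diff closure).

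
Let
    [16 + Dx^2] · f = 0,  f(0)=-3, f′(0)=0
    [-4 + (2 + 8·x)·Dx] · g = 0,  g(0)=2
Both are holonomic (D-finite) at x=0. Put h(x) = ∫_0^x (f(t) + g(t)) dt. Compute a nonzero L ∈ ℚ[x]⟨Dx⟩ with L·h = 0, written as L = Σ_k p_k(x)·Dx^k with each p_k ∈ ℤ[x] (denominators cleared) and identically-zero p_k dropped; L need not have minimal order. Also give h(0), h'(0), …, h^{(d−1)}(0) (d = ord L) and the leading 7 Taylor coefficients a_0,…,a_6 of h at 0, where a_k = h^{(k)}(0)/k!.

f: a_k = -3, 0, 24, 0, -32, 0, 256/15, …
g: a_k = 2, 4, -4, 8, -20, 56, -168, …
L₀ := lclm(L_f,L_g); ord L₀ ≤ 2+1.
h=∫h₀ ⇒ L = L₀·Dx.
L = (-224 - 1024·x - 2048·x^2)·Dx + (48 + 704·x + 3072·x^2 + 4096·x^3)·Dx^2 + (-14 - 64·x - 128·x^2)·Dx^3 + (3 + 44·x + 192·x^2 + 256·x^3)·Dx^4  (order 4).
h: a_k = 0, -1, 2, 20/3, 2, -52/5, 28/3, …
ICs: h(0) = 0, h′(0) = -1, h′′(0) = 4, h′′′(0) = 40.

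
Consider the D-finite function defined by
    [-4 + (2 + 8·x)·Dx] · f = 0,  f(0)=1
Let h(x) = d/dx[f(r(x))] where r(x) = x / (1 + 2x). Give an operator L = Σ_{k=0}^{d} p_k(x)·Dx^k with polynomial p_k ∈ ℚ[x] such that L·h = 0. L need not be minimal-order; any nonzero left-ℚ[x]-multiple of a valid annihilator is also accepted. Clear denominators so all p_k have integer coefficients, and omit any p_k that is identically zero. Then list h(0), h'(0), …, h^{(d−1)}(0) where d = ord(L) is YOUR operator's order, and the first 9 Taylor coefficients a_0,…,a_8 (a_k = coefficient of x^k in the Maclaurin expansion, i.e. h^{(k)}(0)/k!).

L = (-6 - 24·x) + (-1 - 8·x - 12·x^2)·Dx  (order 1).
h: a_k = 2, -12, 60, -296, 1500, -7848, 42168, -231120, 1285164, …
ICs: h(0) = 2.

f: a_k = 1, 2, -2, 4, -10, 28, -84, 264, -858, …
Substitute x→r, Dx→(1/r')Dx; clear ⇒ L₀.
Derive L from L₀ (diff closure).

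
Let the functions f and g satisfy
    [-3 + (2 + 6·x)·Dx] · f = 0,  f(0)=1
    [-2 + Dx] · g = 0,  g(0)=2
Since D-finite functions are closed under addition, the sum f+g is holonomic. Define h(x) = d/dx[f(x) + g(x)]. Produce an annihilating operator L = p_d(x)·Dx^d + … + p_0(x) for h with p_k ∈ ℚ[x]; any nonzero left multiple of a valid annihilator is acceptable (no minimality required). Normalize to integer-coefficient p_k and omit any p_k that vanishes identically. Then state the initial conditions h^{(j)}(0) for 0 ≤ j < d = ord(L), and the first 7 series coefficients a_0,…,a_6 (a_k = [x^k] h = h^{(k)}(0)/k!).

f: a_k = 1, 3/2, -9/8, 27/16, -405/128, 1701/256, -15309/1024, …
g: a_k = 2, 4, 4, 8/3, 4/3, 8/15, 8/45, …
Sum ⇒ L₀ = lclm(L_f,L_g) in ℚ(x)⟨Dx⟩.
h₀' ⇒ L via d/dx closure of L₀.
L = (-78 - 72·x) + (11 - 96·x - 144·x^2)·Dx + (14 + 66·x + 72·x^2)·Dx^2  (order 2).
h: a_k = 11/2, 23/4, 209/16, -703/96, 27563/768, -680713/7680, 22766633/92160, …
ICs: h(0) = 11/2, h′(0) = 23/4.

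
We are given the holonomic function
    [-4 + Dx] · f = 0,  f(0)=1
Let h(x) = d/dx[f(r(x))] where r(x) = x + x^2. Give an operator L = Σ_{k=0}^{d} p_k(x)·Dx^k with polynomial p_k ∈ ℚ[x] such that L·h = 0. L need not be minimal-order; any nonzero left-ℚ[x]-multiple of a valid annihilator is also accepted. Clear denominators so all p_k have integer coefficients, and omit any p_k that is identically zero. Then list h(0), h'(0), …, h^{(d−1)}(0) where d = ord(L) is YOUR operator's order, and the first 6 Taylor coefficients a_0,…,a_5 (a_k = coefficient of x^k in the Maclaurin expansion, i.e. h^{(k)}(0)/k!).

L = (6 + 16·x + 16·x^2) + (-1 - 2·x)·Dx  (order 1).
h: a_k = 4, 24, 80, 608/3, 416, 11072/15, …
ICs: h(0) = 4.

f: a_k = 1, 4, 8, 32/3, 32/3, 128/15, …
h₀=f(r): pull back L_f along r ⇒ L₀.
h=h₀': d/dx-closure on L₀ ⇒ L.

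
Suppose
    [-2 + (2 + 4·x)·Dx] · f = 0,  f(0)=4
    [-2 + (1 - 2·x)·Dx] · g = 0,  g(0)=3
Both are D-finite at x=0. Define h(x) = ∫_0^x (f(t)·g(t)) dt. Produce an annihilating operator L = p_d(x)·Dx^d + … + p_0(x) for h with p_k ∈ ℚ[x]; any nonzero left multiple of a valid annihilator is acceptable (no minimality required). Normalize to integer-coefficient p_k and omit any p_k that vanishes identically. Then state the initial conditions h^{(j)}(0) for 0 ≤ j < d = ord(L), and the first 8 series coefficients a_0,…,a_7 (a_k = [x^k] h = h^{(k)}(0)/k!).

L = (3 + 2·x)·Dx + (-1 + 4·x^2)·Dx^2  (order 2).
h: a_k = 0, 12, 18, 22, 69/2, 537/10, 365/4, 4317/28, …
ICs: h(0) = 0, h′(0) = 12.

f: a_k = 4, 4, -2, 2, -5/2, 7/2, -21/4, 33/4, …
g: a_k = 3, 6, 12, 24, 48, 96, 192, 384, …
f·g: L₀ = L_f ⊗_s L_g, ord ≤ 1·1.
∫: right-multiply L₀ by Dx.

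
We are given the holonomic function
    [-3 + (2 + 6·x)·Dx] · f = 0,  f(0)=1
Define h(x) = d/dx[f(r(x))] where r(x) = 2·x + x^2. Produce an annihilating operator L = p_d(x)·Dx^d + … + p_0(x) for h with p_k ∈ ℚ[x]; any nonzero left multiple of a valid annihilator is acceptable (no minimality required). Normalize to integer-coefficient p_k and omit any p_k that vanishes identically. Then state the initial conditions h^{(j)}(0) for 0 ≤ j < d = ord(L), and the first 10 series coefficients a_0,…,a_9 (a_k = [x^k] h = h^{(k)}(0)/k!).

L = -2 + (-1 - 7·x - 9·x^2 - 3·x^3)·Dx  (order 1).
h: a_k = 3, -6, 27, -126, 1215/2, -2997, 30051/2, -76221, 3120849/8, -8042085/4, …
ICs: h(0) = 3.

f: a_k = 1, 3/2, -9/8, 27/16, -405/128, 1701/256, -15309/1024, 72171/2048, -2814669/32768, 14073345/65536, …
f∘r: x↦r, Dx↦Dx/r' in L_f ⇒ L₀.
h=h₀': d/dx-closure on L₀ ⇒ L.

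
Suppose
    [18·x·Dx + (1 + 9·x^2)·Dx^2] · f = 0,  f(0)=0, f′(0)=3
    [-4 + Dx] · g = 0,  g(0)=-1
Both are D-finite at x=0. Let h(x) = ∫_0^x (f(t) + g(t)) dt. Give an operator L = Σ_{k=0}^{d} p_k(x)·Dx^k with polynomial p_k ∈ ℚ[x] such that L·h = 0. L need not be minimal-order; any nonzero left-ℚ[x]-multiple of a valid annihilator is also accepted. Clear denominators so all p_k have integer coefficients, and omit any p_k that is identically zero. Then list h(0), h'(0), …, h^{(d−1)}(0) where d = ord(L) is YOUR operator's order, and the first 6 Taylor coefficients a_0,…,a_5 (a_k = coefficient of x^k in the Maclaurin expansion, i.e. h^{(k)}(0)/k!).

L = (36 - 144·x - 972·x^2 - 1296·x^3)·Dx^2 + (-17 + 99·x^2 - 648·x^4)·Dx^3 + (2 + 9·x + 36·x^2 + 81·x^3 + 162·x^4)·Dx^4  (order 4).
h: a_k = 0, -1, -1/2, -8/3, -59/12, -32/15, …
ICs: h(0) = 0, h′(0) = -1, h′′(0) = -1, h′′′(0) = -16.

f: a_k = 0, 3, 0, -9, 0, 243/5, …
g: a_k = -1, -4, -8, -32/3, -32/3, -128/15, …
Weyl lclm of L_f,L_g ⇒ L₀ (ord ≤ 3).
h=∫₀ˣh₀: take L = L₀·Dx.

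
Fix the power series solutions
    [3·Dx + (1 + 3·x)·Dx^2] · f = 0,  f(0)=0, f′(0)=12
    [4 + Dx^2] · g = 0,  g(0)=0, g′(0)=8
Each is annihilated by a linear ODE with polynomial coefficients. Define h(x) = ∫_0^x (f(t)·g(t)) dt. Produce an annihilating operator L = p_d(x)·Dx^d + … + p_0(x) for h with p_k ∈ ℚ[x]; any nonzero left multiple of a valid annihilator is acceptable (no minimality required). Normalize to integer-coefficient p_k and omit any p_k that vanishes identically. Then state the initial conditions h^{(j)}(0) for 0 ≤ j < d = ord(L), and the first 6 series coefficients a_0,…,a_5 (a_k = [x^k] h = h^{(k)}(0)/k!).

f: a_k = 0, 12, -18, 36, -81, 972/5, …
g: a_k = 0, 8, 0, -16/3, 0, 16/15, …
Product ⇒ symmetric product L₀, ord ≤ 4.
Integrate: L := L₀·Dx.
L = (-1112 - 1248·x + 7344·x^2 + 27648·x^3 + 20736·x^4)·Dx + (-48 + 2160·x + 10368·x^2 + 10368·x^3)·Dx^2 + (-250 + 240·x + 4968·x^2 + 13824·x^3 + 10368·x^4)·Dx^3 + (-12 + 540·x + 2592·x^2 + 2592·x^3)·Dx^4 + (7 + 138·x + 783·x^2 + 1728·x^3 + 1296·x^4)·Dx^5  (order 5).
h: a_k = 0, 0, 0, 32, -36, 224/5, …
ICs: h(0) = 0, h′(0) = 0, h′′(0) = 0, h′′′(0) = 192, h′′′′(0) = -864.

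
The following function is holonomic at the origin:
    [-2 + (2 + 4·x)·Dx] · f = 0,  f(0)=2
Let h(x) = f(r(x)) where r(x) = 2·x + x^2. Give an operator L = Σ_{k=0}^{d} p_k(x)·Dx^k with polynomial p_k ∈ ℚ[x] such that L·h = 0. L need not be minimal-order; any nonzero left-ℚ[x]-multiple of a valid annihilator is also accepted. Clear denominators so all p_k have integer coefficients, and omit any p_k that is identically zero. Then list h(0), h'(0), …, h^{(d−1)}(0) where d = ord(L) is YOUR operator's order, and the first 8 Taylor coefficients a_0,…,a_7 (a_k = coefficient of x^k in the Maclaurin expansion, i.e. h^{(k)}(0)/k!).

f: a_k = 2, 2, -1, 1, -5/4, 7/4, -21/8, 33/8, …
Substitute x→r, Dx→(1/r')Dx; clear ⇒ L₀.
L = (-2 - 2·x) + (1 + 4·x + 2·x^2)·Dx  (order 1).
h: a_k = 2, 4, -2, 4, -9, 22, -57, 154, …
ICs: h(0) = 2.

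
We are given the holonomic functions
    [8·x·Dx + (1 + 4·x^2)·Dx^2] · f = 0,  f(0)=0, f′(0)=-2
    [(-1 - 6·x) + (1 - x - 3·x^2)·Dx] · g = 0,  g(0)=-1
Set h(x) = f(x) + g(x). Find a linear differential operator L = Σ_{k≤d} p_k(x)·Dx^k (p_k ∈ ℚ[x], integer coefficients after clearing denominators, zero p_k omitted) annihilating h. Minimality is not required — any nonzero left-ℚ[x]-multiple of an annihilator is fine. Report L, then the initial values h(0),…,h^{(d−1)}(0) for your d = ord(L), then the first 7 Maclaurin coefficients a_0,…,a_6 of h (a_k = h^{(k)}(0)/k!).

L = (32 - 128·x - 1488·x^2 - 2880·x^3 - 8424·x^4 - 2592·x^6)·Dx + (-25 - 160·x - 214·x^2 - 1188·x^3 - 2628·x^4 - 6264·x^5 - 432·x^6 - 2592·x^7)·Dx^2 + (4 + 9·x + 54·x^2 - 66·x^3 - x^4 - 444·x^5 - 720·x^6 - 144·x^7 - 432·x^8)·Dx^3  (order 3).
h: a_k = -1, -3, -4, -13/3, -19, -232/5, -97, …
ICs: h(0) = -1, h′(0) = -3, h′′(0) = -8.

f: a_k = 0, -2, 0, 8/3, 0, -32/5, 0, …
g: a_k = -1, -1, -4, -7, -19, -40, -97, …
h₀=f+g: left-lcm gives L₀, ord ≤ 3.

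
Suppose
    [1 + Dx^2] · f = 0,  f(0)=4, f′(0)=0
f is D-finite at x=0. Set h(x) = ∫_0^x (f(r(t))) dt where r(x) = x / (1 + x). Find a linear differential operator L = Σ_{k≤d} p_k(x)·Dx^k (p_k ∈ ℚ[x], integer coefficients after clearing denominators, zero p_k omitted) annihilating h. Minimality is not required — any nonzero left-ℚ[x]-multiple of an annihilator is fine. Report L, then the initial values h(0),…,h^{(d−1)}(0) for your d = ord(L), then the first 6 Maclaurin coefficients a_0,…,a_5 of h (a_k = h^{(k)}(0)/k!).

L = Dx + (2 + 6·x + 6·x^2 + 2·x^3)·Dx^2 + (1 + 4·x + 6·x^2 + 4·x^3 + x^4)·Dx^3  (order 3).
h: a_k = 0, 4, 0, -2/3, 1, -7/6, …
ICs: h(0) = 0, h′(0) = 4, h′′(0) = 0.

f: a_k = 4, 0, -2, 0, 1/6, 0, …
f∘r: x↦r, Dx↦Dx/r' in L_f ⇒ L₀.
Integrate: L := L₀·Dx.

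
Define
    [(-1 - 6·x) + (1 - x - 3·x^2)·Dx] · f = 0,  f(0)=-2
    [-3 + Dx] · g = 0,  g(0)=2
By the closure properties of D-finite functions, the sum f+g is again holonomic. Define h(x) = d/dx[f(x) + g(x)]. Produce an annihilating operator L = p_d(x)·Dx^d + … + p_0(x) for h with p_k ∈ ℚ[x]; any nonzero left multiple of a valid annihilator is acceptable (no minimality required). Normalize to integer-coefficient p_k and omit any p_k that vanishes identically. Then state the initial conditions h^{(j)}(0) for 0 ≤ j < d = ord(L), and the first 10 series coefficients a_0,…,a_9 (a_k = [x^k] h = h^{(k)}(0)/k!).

L = (54 + 774·x + 864·x^2 + 2916·x^3 + 1458·x^4) + (-33 - 252·x - 477·x^2 - 864·x^3 + 405·x^4 + 486·x^5)·Dx + (5 - 2·x + 63·x^2 - 36·x^3 - 297·x^4 - 162·x^5)·Dx^2  (order 2).
h: a_k = 4, 2, -15, -125, -1519/4, -23037/20, -121277/40, -2275111/280, -46728693/2240, -120197671/2240, …
ICs: h(0) = 4, h′(0) = 2.

f: a_k = -2, -2, -8, -14, -38, -80, -194, -434, -1016, -2318, …
g: a_k = 2, 6, 9, 9, 27/4, 81/20, 81/40, 243/280, 729/2240, 243/2240, …
Weyl lclm of L_f,L_g ⇒ L₀ (ord ≤ 2).
Differentiate: ansatz ord ≤ ord L₀ ⇒ L.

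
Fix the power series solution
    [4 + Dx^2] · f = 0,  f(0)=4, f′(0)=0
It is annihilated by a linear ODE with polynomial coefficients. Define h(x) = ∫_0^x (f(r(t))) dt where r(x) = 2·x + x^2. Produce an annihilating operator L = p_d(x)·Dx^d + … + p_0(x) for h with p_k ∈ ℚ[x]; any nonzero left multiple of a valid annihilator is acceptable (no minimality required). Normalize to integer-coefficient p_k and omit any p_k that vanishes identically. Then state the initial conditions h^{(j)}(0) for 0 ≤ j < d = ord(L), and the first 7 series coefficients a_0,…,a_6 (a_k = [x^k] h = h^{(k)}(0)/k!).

L = (16 + 48·x + 48·x^2 + 16·x^3)·Dx - Dx^2 + (1 + x)·Dx^3  (order 3).
h: a_k = 0, 4, 0, -32/3, -8, 104/15, 128/9, …
ICs: h(0) = 0, h′(0) = 4, h′′(0) = 0.

f: a_k = 4, 0, -8, 0, 8/3, 0, -16/45, …
Change of var in L_f (x↦r) gives L₀.
h=∫₀ˣh₀: take L = L₀·Dx.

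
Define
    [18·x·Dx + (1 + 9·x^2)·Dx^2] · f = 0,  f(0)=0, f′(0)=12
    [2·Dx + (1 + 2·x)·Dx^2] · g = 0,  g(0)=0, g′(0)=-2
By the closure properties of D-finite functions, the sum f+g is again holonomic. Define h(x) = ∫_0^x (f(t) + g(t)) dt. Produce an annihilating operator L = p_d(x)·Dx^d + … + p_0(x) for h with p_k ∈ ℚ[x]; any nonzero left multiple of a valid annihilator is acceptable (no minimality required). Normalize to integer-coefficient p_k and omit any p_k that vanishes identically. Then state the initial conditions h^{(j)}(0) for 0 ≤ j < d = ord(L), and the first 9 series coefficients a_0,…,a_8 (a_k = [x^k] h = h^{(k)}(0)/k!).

f: a_k = 0, 12, 0, -36, 0, 972/5, 0, -8748/7, 0, …
g: a_k = 0, -2, 2, -8/3, 4, -32/5, 32/3, -128/7, 32, …
h₀=f+g: left-lcm gives L₀, ord ≤ 4.
Integrate: L := L₀·Dx.
L = (-18 - 108·x + 486·x^2 + 324·x^3)·Dx^2 + (-13 - 36·x + 135·x^2 + 972·x^3 + 648·x^4)·Dx^3 + (-1 + 7·x + 18·x^2 + 81·x^3 + 243·x^4 + 162·x^5)·Dx^4  (order 4).
h: a_k = 0, 0, 5, 2/3, -29/3, 4/5, 94/3, 32/21, -317/2, …
ICs: h(0) = 0, h′(0) = 0, h′′(0) = 10, h′′′(0) = 4.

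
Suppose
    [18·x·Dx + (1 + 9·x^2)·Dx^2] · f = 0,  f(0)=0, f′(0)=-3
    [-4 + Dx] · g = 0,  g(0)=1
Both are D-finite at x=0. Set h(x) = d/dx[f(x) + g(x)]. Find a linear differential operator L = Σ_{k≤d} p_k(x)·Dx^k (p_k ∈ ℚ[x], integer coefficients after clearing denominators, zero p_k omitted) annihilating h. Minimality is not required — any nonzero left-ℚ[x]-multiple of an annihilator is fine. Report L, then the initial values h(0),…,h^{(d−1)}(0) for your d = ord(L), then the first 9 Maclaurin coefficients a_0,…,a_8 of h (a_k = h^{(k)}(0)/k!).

f: a_k = 0, -3, 0, 9, 0, -243/5, 0, 2187/7, 0, …
g: a_k = 1, 4, 8, 32/3, 32/3, 128/15, 256/45, 1024/315, 512/315, …
f+g: L₀ = lclm(L_f,L_g), ord ≤ 2+1.
Differentiate: ansatz ord ≤ ord L₀ ⇒ L.
L = (36 - 144·x - 972·x^2 - 1296·x^3) + (-17 + 99·x^2 - 648·x^4)·Dx + (2 + 9·x + 36·x^2 + 81·x^3 + 162·x^4)·Dx^2  (order 2).
h: a_k = 1, 16, 59, 128/3, -601/3, 512/15, 99439/45, 4096/315, -6198097/315, …
ICs: h(0) = 1, h′(0) = 16.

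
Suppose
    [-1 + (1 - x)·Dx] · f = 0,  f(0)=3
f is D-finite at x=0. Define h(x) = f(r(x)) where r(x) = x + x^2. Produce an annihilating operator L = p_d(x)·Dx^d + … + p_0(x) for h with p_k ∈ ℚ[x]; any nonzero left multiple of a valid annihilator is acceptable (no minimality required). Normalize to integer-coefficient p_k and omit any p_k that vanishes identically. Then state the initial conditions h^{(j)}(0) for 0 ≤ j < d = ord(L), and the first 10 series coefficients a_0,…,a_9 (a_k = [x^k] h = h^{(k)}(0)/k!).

f: a_k = 3, 3, 3, 3, 3, 3, 3, 3, 3, 3, …
L₀ from L_f via x↦r, Dx↦r'^{-1}Dx.
L = (1 + 2·x) + (-1 + x + x^2)·Dx  (order 1).
h: a_k = 3, 3, 6, 9, 15, 24, 39, 63, 102, 165, …
ICs: h(0) = 3.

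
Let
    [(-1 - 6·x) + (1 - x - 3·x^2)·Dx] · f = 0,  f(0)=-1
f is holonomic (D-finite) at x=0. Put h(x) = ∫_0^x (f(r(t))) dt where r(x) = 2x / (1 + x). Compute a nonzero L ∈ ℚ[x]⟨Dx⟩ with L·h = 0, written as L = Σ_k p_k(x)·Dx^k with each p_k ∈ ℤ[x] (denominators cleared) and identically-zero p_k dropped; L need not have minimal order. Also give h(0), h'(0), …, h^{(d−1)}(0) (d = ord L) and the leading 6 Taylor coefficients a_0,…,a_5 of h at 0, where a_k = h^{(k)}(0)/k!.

L = (2 + 26·x)·Dx + (-1 - x + 13·x^2 + 13·x^3)·Dx^2  (order 2).
h: a_k = 0, -1, -1, -14/3, -13/2, -182/5, …
ICs: h(0) = 0, h′(0) = -1.

f: a_k = -1, -1, -4, -7, -19, -40, …
Change of var in L_f (x↦r) gives L₀.
∫: right-multiply L₀ by Dx.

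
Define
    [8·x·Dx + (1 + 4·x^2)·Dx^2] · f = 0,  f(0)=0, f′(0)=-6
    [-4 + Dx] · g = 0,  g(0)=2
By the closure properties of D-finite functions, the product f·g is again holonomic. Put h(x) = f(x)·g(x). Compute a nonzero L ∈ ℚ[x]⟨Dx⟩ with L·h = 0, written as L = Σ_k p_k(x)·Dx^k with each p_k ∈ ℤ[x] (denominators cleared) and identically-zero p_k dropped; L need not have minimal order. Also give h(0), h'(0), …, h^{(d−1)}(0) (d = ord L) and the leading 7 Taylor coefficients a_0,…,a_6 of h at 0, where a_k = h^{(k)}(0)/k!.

L = (16 - 32·x + 64·x^2) + (-8 + 8·x - 32·x^2)·Dx + (1 + 4·x^2)·Dx^2  (order 2).
h: a_k = 0, -12, -48, -80, -64, -192/5, -256/3, …
ICs: h(0) = 0, h′(0) = -12.

f: a_k = 0, -6, 0, 8, 0, -96/5, 0, …
g: a_k = 2, 8, 16, 64/3, 64/3, 256/15, 512/45, …
f·g: L₀ = L_f ⊗_s L_g, ord ≤ 2·1.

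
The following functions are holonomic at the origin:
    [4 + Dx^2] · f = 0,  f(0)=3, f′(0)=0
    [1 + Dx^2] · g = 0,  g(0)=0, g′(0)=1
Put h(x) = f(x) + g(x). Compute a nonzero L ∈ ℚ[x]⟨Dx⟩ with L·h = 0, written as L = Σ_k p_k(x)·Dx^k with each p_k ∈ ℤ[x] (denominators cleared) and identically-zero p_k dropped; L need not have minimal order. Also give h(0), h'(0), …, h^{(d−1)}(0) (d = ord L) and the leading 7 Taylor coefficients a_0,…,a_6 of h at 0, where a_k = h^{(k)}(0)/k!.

L = 4 + 5·Dx^2 + Dx^4  (order 4).
h: a_k = 3, 1, -6, -1/6, 2, 1/120, -4/15, …
ICs: h(0) = 3, h′(0) = 1, h′′(0) = -12, h′′′(0) = -1.

f: a_k = 3, 0, -6, 0, 2, 0, -4/15, …
g: a_k = 0, 1, 0, -1/6, 0, 1/120, 0, …
Weyl lclm of L_f,L_g ⇒ L₀ (ord ≤ 4).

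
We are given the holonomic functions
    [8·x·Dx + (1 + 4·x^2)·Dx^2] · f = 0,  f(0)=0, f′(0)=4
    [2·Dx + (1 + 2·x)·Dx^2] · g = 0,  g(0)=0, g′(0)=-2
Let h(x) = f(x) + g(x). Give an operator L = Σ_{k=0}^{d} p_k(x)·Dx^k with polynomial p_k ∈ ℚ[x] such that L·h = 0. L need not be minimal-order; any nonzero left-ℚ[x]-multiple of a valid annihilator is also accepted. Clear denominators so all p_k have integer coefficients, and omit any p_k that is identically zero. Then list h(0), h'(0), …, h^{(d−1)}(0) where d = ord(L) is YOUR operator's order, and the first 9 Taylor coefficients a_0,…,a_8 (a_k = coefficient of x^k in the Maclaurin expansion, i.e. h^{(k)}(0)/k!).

L = (-8 - 48·x + 96·x^2 + 64·x^3)·Dx + (-8 - 16·x + 192·x^3 + 128·x^4)·Dx^2 + (-1 + 2·x + 8·x^2 + 16·x^3 + 48·x^4 + 32·x^5)·Dx^3  (order 3).
h: a_k = 0, 2, 2, -8, 4, 32/5, 32/3, -384/7, 32, …
ICs: h(0) = 0, h′(0) = 2, h′′(0) = 4.

f: a_k = 0, 4, 0, -16/3, 0, 64/5, 0, -256/7, 0, …
g: a_k = 0, -2, 2, -8/3, 4, -32/5, 32/3, -128/7, 32, …
h₀=f+g: left-lcm gives L₀, ord ≤ 4.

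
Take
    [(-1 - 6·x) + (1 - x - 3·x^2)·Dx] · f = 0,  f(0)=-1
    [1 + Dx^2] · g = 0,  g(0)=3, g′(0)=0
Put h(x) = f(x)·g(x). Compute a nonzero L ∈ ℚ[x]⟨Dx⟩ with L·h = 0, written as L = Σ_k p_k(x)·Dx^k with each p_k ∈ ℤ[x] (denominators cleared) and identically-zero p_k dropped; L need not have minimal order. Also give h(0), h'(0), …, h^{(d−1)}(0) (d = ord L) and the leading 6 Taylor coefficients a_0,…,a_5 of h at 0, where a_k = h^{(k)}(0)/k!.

f: a_k = -1, -1, -4, -7, -19, -40, …
g: a_k = 3, 0, -3/2, 0, 1/8, 0, …
Sym-product of L_f,L_g gives L₀ (≤ ord 2).
L = (5 + x + 3·x^2) + (2 + 12·x)·Dx + (-1 + x + 3·x^2)·Dx^2  (order 2).
h: a_k = -3, -3, -21/2, -39/2, -409/8, -877/8, …
ICs: h(0) = -3, h′(0) = -3.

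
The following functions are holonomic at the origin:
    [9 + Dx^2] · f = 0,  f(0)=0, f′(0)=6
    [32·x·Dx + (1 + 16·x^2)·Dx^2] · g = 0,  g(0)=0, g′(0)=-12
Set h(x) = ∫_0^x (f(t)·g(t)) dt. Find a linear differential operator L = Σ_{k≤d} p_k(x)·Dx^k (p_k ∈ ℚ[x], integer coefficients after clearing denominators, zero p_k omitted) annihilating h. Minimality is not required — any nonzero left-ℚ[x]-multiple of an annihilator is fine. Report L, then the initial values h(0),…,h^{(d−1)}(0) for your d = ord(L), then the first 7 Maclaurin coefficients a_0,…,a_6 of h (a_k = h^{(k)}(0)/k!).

L = (16425 + 696384·x^2 + 2778624·x^4 + 11943936·x^6 + 47775744·x^8)·Dx + (23616·x + 543744·x^3 + 3981312·x^5 + 21233664·x^7)·Dx^2 + (2050 + 87168·x^2 + 470016·x^4 + 2654208·x^6 + 10616832·x^8)·Dx^3 + (2624·x + 60416·x^3 + 442368·x^5 + 2359296·x^7)·Dx^4 + (25 + 1088·x^2 + 17920·x^4 + 147456·x^6 + 589824·x^8)·Dx^5  (order 5).
h: a_k = 0, 0, 0, -24, 0, 492/5, 0, …
ICs: h(0) = 0, h′(0) = 0, h′′(0) = 0, h′′′(0) = -144, h′′′′(0) = 0.

f: a_k = 0, 6, 0, -9, 0, 81/20, 0, …
g: a_k = 0, -12, 0, 64, 0, -3072/5, 0, …
f·g: L₀ = L_f ⊗_s L_g, ord ≤ 2·2.
∫: right-multiply L₀ by Dx.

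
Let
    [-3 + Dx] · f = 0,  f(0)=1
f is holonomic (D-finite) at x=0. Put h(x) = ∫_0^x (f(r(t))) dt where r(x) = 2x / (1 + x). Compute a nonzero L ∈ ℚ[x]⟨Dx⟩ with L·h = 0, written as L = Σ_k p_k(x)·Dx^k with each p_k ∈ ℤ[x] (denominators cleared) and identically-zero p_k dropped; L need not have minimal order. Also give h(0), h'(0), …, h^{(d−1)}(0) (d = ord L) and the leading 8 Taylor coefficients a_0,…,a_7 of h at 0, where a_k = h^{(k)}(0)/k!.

L = -6·Dx + (1 + 2·x + x^2)·Dx^2  (order 2).
h: a_k = 0, 1, 3, 4, 3/2, -6/5, -1/5, 24/35, …
ICs: h(0) = 0, h′(0) = 1.

f: a_k = 1, 3, 9/2, 9/2, 27/8, 81/40, 81/80, 243/560, …
f∘r: x↦r, Dx↦Dx/r' in L_f ⇒ L₀.
Integrate: L := L₀·Dx.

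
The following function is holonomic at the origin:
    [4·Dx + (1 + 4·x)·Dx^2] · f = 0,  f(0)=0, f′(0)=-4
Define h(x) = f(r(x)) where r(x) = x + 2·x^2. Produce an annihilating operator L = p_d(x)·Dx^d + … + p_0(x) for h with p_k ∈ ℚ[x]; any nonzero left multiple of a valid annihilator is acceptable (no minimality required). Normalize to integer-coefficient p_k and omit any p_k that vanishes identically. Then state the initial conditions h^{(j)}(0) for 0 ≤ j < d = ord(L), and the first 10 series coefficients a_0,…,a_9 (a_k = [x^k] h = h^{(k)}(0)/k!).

f: a_k = 0, -4, 8, -64/3, 64, -1024/5, 2048/3, -16384/7, 8192, -262144/9, …
h₀=f(r): pull back L_f along r ⇒ L₀.
L = (16·x + 32·x^2)·Dx + (1 + 8·x + 24·x^2 + 32·x^3)·Dx^2  (order 2).
h: a_k = 0, -4, 0, 32/3, -32, 256/5, 0, -2048/7, 1024, -16384/9, …
ICs: h(0) = 0, h′(0) = -4.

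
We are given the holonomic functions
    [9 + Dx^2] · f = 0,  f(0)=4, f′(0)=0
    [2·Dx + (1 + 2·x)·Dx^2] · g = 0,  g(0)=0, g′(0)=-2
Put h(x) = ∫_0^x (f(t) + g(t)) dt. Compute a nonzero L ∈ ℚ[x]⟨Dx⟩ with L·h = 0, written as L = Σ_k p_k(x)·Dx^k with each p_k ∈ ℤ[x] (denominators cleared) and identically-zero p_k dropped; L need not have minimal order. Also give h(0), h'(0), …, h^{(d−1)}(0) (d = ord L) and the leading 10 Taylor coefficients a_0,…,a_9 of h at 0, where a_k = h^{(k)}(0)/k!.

L = (594 + 648·x + 648·x^2)·Dx^2 + (153 + 630·x + 972·x^2 + 648·x^3)·Dx^3 + (66 + 72·x + 72·x^2)·Dx^4 + (17 + 70·x + 108·x^2 + 72·x^3)·Dx^5  (order 5).
h: a_k = 0, 4, -1, -16/3, -2/3, 7/2, -16/15, 397/420, -16/7, 36569/10080, …
ICs: h(0) = 0, h′(0) = 4, h′′(0) = -2, h′′′(0) = -32, h′′′′(0) = -16.

f: a_k = 4, 0, -18, 0, 27/2, 0, -81/20, 0, 729/1120, 0, …
g: a_k = 0, -2, 2, -8/3, 4, -32/5, 32/3, -128/7, 32, -512/9, …
Weyl lclm of L_f,L_g ⇒ L₀ (ord ≤ 4).
h=∫h₀ ⇒ L = L₀·Dx.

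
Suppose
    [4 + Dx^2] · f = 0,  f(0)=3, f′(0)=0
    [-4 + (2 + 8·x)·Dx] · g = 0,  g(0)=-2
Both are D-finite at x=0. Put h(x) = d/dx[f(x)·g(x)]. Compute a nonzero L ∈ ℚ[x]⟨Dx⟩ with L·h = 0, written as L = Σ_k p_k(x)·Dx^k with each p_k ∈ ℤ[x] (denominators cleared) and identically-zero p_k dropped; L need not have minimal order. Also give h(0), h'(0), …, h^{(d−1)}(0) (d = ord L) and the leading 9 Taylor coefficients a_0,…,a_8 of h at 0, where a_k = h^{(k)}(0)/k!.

f: a_k = 3, 0, -6, 0, 2, 0, -4/15, 0, 2/105, …
g: a_k = -2, -4, 4, -8, 20, -56, 168, -528, 1716, …
h₀=f·g: eliminate ⇒ L₀, order ≤ 2·1.
Differentiate: ansatz ord ≤ ord L₀ ⇒ L.
L = (8 + 96·x + 256·x^2 + 256·x^3 + 256·x^4) + (2 - 48·x^2 - 64·x^3)·Dx + (1 + 10·x + 36·x^2 + 64·x^3 + 64·x^4)·Dx^2  (order 2).
h: a_k = -12, 48, 0, 128, -640, 11776/5, -132608/15, 3510272/105, -4442112/35, …
ICs: h(0) = -12, h′(0) = 48.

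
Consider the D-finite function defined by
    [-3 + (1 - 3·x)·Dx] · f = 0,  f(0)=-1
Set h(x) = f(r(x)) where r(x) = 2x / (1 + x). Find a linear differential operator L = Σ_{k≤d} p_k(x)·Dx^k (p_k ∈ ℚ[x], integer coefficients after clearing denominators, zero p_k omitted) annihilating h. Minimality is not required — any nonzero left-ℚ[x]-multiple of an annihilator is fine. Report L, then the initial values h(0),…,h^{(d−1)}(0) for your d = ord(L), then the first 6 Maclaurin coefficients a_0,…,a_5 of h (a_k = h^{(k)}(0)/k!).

f: a_k = -1, -3, -9, -27, -81, -243, …
Substitute x→r, Dx→(1/r')Dx; clear ⇒ L₀.
L = 6 + (-1 + 4·x + 5·x^2)·Dx  (order 1).
h: a_k = -1, -6, -30, -150, -750, -3750, …
ICs: h(0) = -1.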